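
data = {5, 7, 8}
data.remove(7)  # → {5, 8}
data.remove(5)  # {8}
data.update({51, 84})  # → {8, 51, 84}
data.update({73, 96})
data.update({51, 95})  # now {8, 51, 73, 84, 95, 96}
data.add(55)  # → {8, 51, 55, 73, 84, 95, 96}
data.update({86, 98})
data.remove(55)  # {8, 51, 73, 84, 86, 95, 96, 98}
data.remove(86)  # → {8, 51, 73, 84, 95, 96, 98}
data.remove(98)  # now {8, 51, 73, 84, 95, 96}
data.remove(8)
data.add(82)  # {51, 73, 82, 84, 95, 96}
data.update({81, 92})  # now {51, 73, 81, 82, 84, 92, 95, 96}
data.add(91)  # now {51, 73, 81, 82, 84, 91, 92, 95, 96}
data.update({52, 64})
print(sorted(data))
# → [51, 52, 64, 73, 81, 82, 84, 91, 92, 95, 96]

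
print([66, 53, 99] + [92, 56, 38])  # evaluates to [66, 53, 99, 92, 56, 38]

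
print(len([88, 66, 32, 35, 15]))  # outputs 5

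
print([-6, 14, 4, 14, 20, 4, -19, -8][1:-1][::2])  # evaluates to [14, 14, 4]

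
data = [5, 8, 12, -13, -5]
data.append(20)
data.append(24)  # [5, 8, 12, -13, -5, 20, 24]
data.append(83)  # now [5, 8, 12, -13, -5, 20, 24, 83]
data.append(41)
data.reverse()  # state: [41, 83, 24, 20, -5, -13, 12, 8, 5]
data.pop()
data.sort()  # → [-13, -5, 8, 12, 20, 24, 41, 83]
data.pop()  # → 83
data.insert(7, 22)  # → [-13, -5, 8, 12, 20, 24, 41, 22]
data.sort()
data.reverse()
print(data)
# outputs [41, 24, 22, 20, 12, 8, -5, -13]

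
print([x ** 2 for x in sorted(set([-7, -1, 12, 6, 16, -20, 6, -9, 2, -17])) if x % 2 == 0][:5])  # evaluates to [400, 4, 36, 144, 256]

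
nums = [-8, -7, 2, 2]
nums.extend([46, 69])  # [-8, -7, 2, 2, 46, 69]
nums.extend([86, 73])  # [-8, -7, 2, 2, 46, 69, 86, 73]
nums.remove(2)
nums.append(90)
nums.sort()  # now [-8, -7, 2, 46, 69, 73, 86, 90]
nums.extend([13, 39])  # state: [-8, -7, 2, 46, 69, 73, 86, 90, 13, 39]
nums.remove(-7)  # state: [-8, 2, 46, 69, 73, 86, 90, 13, 39]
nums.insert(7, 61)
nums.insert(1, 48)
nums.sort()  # [-8, 2, 13, 39, 46, 48, 61, 69, 73, 86, 90]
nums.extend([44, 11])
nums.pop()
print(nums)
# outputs [-8, 2, 13, 39, 46, 48, 61, 69, 73, 86, 90, 44]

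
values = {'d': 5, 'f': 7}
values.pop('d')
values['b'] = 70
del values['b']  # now {'f': 7}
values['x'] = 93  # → {'f': 7, 'x': 93}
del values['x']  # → {'f': 7}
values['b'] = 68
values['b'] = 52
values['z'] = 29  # {'f': 7, 'b': 52, 'z': 29}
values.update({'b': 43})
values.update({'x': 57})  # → {'f': 7, 'b': 43, 'z': 29, 'x': 57}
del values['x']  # {'f': 7, 'b': 43, 'z': 29}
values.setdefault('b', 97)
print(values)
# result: {'f': 7, 'b': 43, 'z': 29}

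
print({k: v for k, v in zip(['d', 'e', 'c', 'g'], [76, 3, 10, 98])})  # {'d': 76, 'e': 3, 'c': 10, 'g': 98}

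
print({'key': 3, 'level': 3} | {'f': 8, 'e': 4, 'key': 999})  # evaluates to {'key': 999, 'level': 3, 'f': 8, 'e': 4}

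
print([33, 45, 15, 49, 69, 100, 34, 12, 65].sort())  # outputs None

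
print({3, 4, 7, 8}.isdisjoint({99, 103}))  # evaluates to True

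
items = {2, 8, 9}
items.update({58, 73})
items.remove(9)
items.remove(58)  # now {2, 8, 73}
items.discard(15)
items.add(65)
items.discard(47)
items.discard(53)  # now {2, 8, 65, 73}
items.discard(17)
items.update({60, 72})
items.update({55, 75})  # {2, 8, 55, 60, 65, 72, 73, 75}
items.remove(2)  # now {8, 55, 60, 65, 72, 73, 75}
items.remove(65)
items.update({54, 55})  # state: {8, 54, 55, 60, 72, 73, 75}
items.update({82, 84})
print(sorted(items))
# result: [8, 54, 55, 60, 72, 73, 75, 82, 84]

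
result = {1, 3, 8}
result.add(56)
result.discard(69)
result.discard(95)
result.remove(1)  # {3, 8, 56}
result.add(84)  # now {3, 8, 56, 84}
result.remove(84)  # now {3, 8, 56}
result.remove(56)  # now {3, 8}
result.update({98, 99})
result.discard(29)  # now {3, 8, 98, 99}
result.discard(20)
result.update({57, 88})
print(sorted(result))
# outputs [3, 8, 57, 88, 98, 99]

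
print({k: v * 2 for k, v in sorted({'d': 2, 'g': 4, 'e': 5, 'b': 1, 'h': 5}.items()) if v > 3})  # {'e': 10, 'g': 8, 'h': 10}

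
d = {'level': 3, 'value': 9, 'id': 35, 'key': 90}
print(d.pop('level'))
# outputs 3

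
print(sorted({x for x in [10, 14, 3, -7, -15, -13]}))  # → [-15, -13, -7, 3, 10, 14]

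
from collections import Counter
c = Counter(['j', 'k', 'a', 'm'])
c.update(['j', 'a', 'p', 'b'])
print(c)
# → Counter({'j': 2, 'a': 2, 'k': 1, 'm': 1, 'p': 1, 'b': 1})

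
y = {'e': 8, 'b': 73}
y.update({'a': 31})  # {'e': 8, 'b': 73, 'a': 31}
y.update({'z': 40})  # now {'e': 8, 'b': 73, 'a': 31, 'z': 40}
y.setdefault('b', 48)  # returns 73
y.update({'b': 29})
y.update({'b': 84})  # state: {'e': 8, 'b': 84, 'a': 31, 'z': 40}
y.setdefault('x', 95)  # 95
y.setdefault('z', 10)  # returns 40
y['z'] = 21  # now {'e': 8, 'b': 84, 'a': 31, 'z': 21, 'x': 95}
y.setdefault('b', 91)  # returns 84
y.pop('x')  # 95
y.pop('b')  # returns 84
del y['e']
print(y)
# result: {'a': 31, 'z': 21}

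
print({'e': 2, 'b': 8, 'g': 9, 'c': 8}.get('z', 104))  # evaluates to 104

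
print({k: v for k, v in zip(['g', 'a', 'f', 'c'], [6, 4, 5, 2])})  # {'g': 6, 'a': 4, 'f': 5, 'c': 2}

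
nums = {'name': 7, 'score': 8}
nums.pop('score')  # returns 8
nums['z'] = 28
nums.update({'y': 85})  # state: {'name': 7, 'z': 28, 'y': 85}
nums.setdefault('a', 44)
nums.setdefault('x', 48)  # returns 48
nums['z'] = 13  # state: {'name': 7, 'z': 13, 'y': 85, 'a': 44, 'x': 48}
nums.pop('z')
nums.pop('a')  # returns 44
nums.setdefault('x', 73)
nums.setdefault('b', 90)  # 90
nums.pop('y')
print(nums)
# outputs {'name': 7, 'x': 48, 'b': 90}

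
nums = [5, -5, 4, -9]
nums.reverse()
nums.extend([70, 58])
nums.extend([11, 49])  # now [-9, 4, -5, 5, 70, 58, 11, 49]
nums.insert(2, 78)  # [-9, 4, 78, -5, 5, 70, 58, 11, 49]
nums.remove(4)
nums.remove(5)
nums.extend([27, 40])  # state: [-9, 78, -5, 70, 58, 11, 49, 27, 40]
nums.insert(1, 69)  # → [-9, 69, 78, -5, 70, 58, 11, 49, 27, 40]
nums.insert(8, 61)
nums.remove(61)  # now [-9, 69, 78, -5, 70, 58, 11, 49, 27, 40]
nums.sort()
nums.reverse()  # [78, 70, 69, 58, 49, 40, 27, 11, -5, -9]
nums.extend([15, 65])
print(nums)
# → [78, 70, 69, 58, 49, 40, 27, 11, -5, -9, 15, 65]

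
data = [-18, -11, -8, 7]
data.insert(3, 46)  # [-18, -11, -8, 46, 7]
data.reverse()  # [7, 46, -8, -11, -18]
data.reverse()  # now [-18, -11, -8, 46, 7]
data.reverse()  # [7, 46, -8, -11, -18]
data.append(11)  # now [7, 46, -8, -11, -18, 11]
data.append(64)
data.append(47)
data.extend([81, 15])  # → [7, 46, -8, -11, -18, 11, 64, 47, 81, 15]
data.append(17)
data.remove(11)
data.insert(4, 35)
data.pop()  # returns 17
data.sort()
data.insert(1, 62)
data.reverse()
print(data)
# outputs [81, 64, 47, 46, 35, 15, 7, -8, -11, 62, -18]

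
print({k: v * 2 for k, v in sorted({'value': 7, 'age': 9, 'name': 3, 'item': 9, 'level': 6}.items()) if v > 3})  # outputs {'age': 18, 'item': 18, 'level': 12, 'value': 14}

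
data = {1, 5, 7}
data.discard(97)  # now {1, 5, 7}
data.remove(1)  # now {5, 7}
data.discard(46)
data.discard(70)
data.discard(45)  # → {5, 7}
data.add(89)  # {5, 7, 89}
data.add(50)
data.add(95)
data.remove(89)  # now {5, 7, 50, 95}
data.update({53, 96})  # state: {5, 7, 50, 53, 95, 96}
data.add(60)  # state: {5, 7, 50, 53, 60, 95, 96}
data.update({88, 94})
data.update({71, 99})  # {5, 7, 50, 53, 60, 71, 88, 94, 95, 96, 99}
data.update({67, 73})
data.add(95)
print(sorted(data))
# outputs [5, 7, 50, 53, 60, 67, 71, 73, 88, 94, 95, 96, 99]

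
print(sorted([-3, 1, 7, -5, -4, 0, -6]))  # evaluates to [-6, -5, -4, -3, 0, 1, 7]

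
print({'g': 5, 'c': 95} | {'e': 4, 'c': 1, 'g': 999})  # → {'g': 999, 'c': 1, 'e': 4}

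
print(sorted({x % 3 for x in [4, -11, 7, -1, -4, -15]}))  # [0, 1, 2]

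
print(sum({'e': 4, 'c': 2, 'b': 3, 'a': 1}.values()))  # 10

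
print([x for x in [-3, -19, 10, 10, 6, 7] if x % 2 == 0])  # [10, 10, 6]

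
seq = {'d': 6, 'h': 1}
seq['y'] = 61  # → {'d': 6, 'h': 1, 'y': 61}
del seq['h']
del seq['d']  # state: {'y': 61}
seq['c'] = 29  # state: {'y': 61, 'c': 29}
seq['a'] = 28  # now {'y': 61, 'c': 29, 'a': 28}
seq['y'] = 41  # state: {'y': 41, 'c': 29, 'a': 28}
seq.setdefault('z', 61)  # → 61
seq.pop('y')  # 41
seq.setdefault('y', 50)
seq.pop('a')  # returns 28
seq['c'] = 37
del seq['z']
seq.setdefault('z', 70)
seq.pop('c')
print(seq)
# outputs {'y': 50, 'z': 70}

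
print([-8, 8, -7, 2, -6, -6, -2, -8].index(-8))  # 0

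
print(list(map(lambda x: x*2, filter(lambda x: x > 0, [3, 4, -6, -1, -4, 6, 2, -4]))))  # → [6, 8, 12, 4]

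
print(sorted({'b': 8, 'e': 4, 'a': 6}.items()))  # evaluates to [('a', 6), ('b', 8), ('e', 4)]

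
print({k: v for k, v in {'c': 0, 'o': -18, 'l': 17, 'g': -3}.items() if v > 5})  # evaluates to {'l': 17}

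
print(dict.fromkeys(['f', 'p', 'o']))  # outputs {'f': None, 'p': None, 'o': None}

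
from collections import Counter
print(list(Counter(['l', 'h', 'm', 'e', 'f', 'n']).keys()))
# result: ['l', 'h', 'm', 'e', 'f', 'n']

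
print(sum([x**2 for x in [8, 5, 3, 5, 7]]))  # 172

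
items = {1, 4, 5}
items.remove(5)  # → {1, 4}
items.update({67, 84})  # {1, 4, 67, 84}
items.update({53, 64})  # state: {1, 4, 53, 64, 67, 84}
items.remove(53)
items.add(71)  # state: {1, 4, 64, 67, 71, 84}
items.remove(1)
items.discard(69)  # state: {4, 64, 67, 71, 84}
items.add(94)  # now {4, 64, 67, 71, 84, 94}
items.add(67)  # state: {4, 64, 67, 71, 84, 94}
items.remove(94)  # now {4, 64, 67, 71, 84}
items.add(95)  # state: {4, 64, 67, 71, 84, 95}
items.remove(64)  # {4, 67, 71, 84, 95}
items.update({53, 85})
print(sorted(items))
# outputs [4, 53, 67, 71, 84, 85, 95]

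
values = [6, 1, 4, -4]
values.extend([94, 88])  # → [6, 1, 4, -4, 94, 88]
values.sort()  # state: [-4, 1, 4, 6, 88, 94]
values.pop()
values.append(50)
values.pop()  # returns 50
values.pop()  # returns 88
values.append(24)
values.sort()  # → [-4, 1, 4, 6, 24]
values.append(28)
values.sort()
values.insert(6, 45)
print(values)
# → [-4, 1, 4, 6, 24, 28, 45]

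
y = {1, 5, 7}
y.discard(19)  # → {1, 5, 7}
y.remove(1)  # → {5, 7}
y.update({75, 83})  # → {5, 7, 75, 83}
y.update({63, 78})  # {5, 7, 63, 75, 78, 83}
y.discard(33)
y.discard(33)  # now {5, 7, 63, 75, 78, 83}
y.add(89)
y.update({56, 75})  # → {5, 7, 56, 63, 75, 78, 83, 89}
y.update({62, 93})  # {5, 7, 56, 62, 63, 75, 78, 83, 89, 93}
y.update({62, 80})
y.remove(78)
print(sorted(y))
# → [5, 7, 56, 62, 63, 75, 80, 83, 89, 93]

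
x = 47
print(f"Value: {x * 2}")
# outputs Value: 94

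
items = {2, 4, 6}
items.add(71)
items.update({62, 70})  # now {2, 4, 6, 62, 70, 71}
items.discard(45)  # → {2, 4, 6, 62, 70, 71}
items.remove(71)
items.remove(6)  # {2, 4, 62, 70}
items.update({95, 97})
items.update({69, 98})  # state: {2, 4, 62, 69, 70, 95, 97, 98}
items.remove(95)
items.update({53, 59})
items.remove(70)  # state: {2, 4, 53, 59, 62, 69, 97, 98}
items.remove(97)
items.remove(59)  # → {2, 4, 53, 62, 69, 98}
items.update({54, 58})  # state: {2, 4, 53, 54, 58, 62, 69, 98}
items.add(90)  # {2, 4, 53, 54, 58, 62, 69, 90, 98}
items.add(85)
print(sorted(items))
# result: [2, 4, 53, 54, 58, 62, 69, 85, 90, 98]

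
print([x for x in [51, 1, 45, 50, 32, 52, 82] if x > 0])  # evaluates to [51, 1, 45, 50, 32, 52, 82]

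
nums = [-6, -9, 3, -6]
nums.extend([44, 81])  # [-6, -9, 3, -6, 44, 81]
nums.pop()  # 81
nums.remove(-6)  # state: [-9, 3, -6, 44]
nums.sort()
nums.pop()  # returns 44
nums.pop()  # 3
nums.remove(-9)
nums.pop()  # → -6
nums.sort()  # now []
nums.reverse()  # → []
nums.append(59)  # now [59]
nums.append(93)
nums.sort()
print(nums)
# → [59, 93]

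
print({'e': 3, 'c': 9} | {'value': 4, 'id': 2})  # {'e': 3, 'c': 9, 'value': 4, 'id': 2}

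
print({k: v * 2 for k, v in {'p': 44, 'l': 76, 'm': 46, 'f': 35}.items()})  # {'p': 88, 'l': 152, 'm': 92, 'f': 70}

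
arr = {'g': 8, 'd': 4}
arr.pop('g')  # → 8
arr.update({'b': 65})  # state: {'d': 4, 'b': 65}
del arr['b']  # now {'d': 4}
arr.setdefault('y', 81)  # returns 81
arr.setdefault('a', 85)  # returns 85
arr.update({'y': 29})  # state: {'d': 4, 'y': 29, 'a': 85}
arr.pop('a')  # 85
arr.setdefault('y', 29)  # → 29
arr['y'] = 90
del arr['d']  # {'y': 90}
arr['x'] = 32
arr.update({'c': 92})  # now {'y': 90, 'x': 32, 'c': 92}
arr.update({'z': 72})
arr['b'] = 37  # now {'y': 90, 'x': 32, 'c': 92, 'z': 72, 'b': 37}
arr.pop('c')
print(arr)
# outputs {'y': 90, 'x': 32, 'z': 72, 'b': 37}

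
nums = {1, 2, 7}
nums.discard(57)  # {1, 2, 7}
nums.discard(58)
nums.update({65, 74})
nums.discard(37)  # {1, 2, 7, 65, 74}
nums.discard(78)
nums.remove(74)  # {1, 2, 7, 65}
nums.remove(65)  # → {1, 2, 7}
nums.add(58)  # {1, 2, 7, 58}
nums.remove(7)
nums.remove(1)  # {2, 58}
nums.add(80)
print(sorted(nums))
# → [2, 58, 80]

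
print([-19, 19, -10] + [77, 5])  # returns [-19, 19, -10, 77, 5]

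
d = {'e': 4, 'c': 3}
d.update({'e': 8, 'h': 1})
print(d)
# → {'e': 8, 'c': 3, 'h': 1}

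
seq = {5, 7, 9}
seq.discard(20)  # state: {5, 7, 9}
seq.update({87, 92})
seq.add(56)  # {5, 7, 9, 56, 87, 92}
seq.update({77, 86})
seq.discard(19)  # {5, 7, 9, 56, 77, 86, 87, 92}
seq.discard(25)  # {5, 7, 9, 56, 77, 86, 87, 92}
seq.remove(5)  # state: {7, 9, 56, 77, 86, 87, 92}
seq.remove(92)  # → {7, 9, 56, 77, 86, 87}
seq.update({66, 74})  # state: {7, 9, 56, 66, 74, 77, 86, 87}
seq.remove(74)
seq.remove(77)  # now {7, 9, 56, 66, 86, 87}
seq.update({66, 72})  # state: {7, 9, 56, 66, 72, 86, 87}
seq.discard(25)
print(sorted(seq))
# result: [7, 9, 56, 66, 72, 86, 87]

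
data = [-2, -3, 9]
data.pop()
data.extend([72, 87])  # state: [-2, -3, 72, 87]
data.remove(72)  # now [-2, -3, 87]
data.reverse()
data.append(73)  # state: [87, -3, -2, 73]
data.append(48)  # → [87, -3, -2, 73, 48]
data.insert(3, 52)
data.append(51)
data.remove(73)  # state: [87, -3, -2, 52, 48, 51]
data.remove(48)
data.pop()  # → 51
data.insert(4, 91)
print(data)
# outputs [87, -3, -2, 52, 91]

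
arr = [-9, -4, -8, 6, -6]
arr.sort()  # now [-9, -8, -6, -4, 6]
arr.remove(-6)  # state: [-9, -8, -4, 6]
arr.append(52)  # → [-9, -8, -4, 6, 52]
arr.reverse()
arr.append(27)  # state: [52, 6, -4, -8, -9, 27]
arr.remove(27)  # [52, 6, -4, -8, -9]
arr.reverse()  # [-9, -8, -4, 6, 52]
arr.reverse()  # [52, 6, -4, -8, -9]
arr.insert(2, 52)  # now [52, 6, 52, -4, -8, -9]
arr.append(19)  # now [52, 6, 52, -4, -8, -9, 19]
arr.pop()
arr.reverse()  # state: [-9, -8, -4, 52, 6, 52]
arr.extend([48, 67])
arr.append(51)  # [-9, -8, -4, 52, 6, 52, 48, 67, 51]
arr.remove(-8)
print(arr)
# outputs [-9, -4, 52, 6, 52, 48, 67, 51]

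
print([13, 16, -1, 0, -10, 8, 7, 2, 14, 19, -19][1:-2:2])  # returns [16, 0, 8, 2]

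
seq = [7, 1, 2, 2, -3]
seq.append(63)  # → [7, 1, 2, 2, -3, 63]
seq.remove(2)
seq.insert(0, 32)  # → [32, 7, 1, 2, -3, 63]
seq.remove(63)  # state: [32, 7, 1, 2, -3]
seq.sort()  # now [-3, 1, 2, 7, 32]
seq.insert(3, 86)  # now [-3, 1, 2, 86, 7, 32]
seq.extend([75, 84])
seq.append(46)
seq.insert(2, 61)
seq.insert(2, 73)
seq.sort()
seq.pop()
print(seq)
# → [-3, 1, 2, 7, 32, 46, 61, 73, 75, 84]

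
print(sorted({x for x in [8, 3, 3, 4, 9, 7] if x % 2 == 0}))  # [4, 8]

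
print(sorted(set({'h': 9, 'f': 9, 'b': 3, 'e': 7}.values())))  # [3, 7, 9]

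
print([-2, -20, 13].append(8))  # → None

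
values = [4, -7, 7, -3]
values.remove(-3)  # [4, -7, 7]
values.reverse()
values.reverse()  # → [4, -7, 7]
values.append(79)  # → [4, -7, 7, 79]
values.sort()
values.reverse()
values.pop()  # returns -7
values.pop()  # 4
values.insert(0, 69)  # [69, 79, 7]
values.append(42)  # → [69, 79, 7, 42]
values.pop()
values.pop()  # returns 7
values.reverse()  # [79, 69]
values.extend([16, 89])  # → [79, 69, 16, 89]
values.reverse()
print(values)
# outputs [89, 16, 69, 79]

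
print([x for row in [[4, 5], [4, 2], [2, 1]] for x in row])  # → [4, 5, 4, 2, 2, 1]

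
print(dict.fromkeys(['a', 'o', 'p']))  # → {'a': None, 'o': None, 'p': None}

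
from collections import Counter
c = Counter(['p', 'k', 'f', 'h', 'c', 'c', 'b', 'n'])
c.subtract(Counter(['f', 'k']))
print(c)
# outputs Counter({'c': 2, 'p': 1, 'h': 1, 'b': 1, 'n': 1, 'k': 0, 'f': 0})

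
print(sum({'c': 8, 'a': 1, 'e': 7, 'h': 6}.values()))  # 22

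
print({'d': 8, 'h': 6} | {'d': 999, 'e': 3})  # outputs {'d': 999, 'h': 6, 'e': 3}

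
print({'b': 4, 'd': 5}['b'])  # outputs 4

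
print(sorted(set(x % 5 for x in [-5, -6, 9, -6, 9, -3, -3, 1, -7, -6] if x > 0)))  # [1, 4]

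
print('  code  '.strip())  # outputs code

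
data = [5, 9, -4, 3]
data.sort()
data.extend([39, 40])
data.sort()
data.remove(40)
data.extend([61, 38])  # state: [-4, 3, 5, 9, 39, 61, 38]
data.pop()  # 38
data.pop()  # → 61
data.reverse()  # [39, 9, 5, 3, -4]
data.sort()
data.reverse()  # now [39, 9, 5, 3, -4]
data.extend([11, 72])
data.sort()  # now [-4, 3, 5, 9, 11, 39, 72]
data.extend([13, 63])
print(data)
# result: [-4, 3, 5, 9, 11, 39, 72, 13, 63]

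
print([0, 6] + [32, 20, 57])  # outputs [0, 6, 32, 20, 57]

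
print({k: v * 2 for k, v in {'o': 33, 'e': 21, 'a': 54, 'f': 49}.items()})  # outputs {'o': 66, 'e': 42, 'a': 108, 'f': 98}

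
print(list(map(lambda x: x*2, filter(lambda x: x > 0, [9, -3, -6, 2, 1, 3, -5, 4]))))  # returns [18, 4, 2, 6, 8]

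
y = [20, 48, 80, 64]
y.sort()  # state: [20, 48, 64, 80]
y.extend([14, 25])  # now [20, 48, 64, 80, 14, 25]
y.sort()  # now [14, 20, 25, 48, 64, 80]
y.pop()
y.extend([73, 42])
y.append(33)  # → [14, 20, 25, 48, 64, 73, 42, 33]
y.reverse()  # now [33, 42, 73, 64, 48, 25, 20, 14]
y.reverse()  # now [14, 20, 25, 48, 64, 73, 42, 33]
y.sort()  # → [14, 20, 25, 33, 42, 48, 64, 73]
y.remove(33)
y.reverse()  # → [73, 64, 48, 42, 25, 20, 14]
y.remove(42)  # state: [73, 64, 48, 25, 20, 14]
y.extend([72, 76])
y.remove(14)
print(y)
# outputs [73, 64, 48, 25, 20, 72, 76]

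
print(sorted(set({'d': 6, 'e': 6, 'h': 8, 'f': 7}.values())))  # [6, 7, 8]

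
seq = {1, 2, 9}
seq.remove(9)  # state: {1, 2}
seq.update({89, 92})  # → {1, 2, 89, 92}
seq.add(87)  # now {1, 2, 87, 89, 92}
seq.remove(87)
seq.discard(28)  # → {1, 2, 89, 92}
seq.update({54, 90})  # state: {1, 2, 54, 89, 90, 92}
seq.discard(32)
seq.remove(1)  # {2, 54, 89, 90, 92}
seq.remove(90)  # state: {2, 54, 89, 92}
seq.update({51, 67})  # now {2, 51, 54, 67, 89, 92}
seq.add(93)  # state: {2, 51, 54, 67, 89, 92, 93}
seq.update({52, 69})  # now {2, 51, 52, 54, 67, 69, 89, 92, 93}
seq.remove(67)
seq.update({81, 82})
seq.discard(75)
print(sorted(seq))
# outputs [2, 51, 52, 54, 69, 81, 82, 89, 92, 93]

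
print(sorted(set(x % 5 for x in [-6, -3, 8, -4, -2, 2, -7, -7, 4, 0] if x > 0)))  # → [2, 3, 4]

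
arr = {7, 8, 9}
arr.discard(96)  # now {7, 8, 9}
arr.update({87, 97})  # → {7, 8, 9, 87, 97}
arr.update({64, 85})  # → {7, 8, 9, 64, 85, 87, 97}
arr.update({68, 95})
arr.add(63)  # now {7, 8, 9, 63, 64, 68, 85, 87, 95, 97}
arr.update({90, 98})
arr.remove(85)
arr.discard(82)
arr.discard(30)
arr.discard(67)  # {7, 8, 9, 63, 64, 68, 87, 90, 95, 97, 98}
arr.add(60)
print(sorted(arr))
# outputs [7, 8, 9, 60, 63, 64, 68, 87, 90, 95, 97, 98]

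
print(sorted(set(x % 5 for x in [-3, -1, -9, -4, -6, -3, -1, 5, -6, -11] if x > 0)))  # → [0]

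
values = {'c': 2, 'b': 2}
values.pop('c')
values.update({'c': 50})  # {'b': 2, 'c': 50}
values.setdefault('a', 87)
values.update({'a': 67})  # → {'b': 2, 'c': 50, 'a': 67}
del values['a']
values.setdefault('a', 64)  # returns 64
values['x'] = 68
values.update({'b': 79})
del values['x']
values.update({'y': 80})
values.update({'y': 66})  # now {'b': 79, 'c': 50, 'a': 64, 'y': 66}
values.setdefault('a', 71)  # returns 64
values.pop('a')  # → 64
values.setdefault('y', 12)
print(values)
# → {'b': 79, 'c': 50, 'y': 66}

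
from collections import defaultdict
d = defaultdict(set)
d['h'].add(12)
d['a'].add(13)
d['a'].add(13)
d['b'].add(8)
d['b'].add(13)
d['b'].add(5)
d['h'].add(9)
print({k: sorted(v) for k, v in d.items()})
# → {'h': [9, 12], 'a': [13], 'b': [5, 8, 13]}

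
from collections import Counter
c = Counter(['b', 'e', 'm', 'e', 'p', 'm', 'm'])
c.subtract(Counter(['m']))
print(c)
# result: Counter({'e': 2, 'm': 2, 'b': 1, 'p': 1})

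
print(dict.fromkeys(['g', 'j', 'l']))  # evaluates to {'g': None, 'j': None, 'l': None}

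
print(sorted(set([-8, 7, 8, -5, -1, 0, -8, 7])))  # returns [-8, -5, -1, 0, 7, 8]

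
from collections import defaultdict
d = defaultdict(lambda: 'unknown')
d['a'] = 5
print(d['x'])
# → unknown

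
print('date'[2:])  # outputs te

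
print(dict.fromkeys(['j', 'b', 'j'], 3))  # {'j': 3, 'b': 3}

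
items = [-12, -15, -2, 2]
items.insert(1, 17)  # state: [-12, 17, -15, -2, 2]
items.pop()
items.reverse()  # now [-2, -15, 17, -12]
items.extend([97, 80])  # [-2, -15, 17, -12, 97, 80]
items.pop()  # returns 80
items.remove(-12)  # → [-2, -15, 17, 97]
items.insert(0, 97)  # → [97, -2, -15, 17, 97]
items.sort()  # [-15, -2, 17, 97, 97]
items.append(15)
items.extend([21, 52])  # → [-15, -2, 17, 97, 97, 15, 21, 52]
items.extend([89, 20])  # [-15, -2, 17, 97, 97, 15, 21, 52, 89, 20]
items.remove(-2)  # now [-15, 17, 97, 97, 15, 21, 52, 89, 20]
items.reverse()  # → [20, 89, 52, 21, 15, 97, 97, 17, -15]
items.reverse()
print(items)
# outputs [-15, 17, 97, 97, 15, 21, 52, 89, 20]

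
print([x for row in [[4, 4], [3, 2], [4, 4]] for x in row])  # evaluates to [4, 4, 3, 2, 4, 4]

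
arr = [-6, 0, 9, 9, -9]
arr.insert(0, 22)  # [22, -6, 0, 9, 9, -9]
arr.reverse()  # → [-9, 9, 9, 0, -6, 22]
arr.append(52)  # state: [-9, 9, 9, 0, -6, 22, 52]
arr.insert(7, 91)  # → [-9, 9, 9, 0, -6, 22, 52, 91]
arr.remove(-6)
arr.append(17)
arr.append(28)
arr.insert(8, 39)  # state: [-9, 9, 9, 0, 22, 52, 91, 17, 39, 28]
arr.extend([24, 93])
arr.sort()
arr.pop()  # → 93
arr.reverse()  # [91, 52, 39, 28, 24, 22, 17, 9, 9, 0, -9]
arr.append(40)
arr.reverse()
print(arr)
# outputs [40, -9, 0, 9, 9, 17, 22, 24, 28, 39, 52, 91]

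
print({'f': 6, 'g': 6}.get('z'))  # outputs None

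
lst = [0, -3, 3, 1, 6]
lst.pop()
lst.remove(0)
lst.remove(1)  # [-3, 3]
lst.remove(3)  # [-3]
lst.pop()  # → -3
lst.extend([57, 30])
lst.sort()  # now [30, 57]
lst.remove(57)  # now [30]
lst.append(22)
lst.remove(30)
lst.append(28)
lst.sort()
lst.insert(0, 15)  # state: [15, 22, 28]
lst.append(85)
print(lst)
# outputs [15, 22, 28, 85]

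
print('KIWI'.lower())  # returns kiwi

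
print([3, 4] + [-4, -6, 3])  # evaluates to [3, 4, -4, -6, 3]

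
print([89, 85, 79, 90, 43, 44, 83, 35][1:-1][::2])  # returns [85, 90, 44]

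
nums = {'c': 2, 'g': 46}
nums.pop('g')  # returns 46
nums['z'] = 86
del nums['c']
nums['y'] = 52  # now {'z': 86, 'y': 52}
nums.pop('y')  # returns 52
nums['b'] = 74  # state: {'z': 86, 'b': 74}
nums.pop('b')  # 74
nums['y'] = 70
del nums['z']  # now {'y': 70}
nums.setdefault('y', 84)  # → 70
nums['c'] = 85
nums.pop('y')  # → 70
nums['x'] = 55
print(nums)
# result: {'c': 85, 'x': 55}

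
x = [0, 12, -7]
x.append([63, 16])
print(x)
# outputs [0, 12, -7, [63, 16]]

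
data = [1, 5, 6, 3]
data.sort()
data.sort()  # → [1, 3, 5, 6]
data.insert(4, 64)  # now [1, 3, 5, 6, 64]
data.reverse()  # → [64, 6, 5, 3, 1]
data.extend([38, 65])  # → [64, 6, 5, 3, 1, 38, 65]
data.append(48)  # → [64, 6, 5, 3, 1, 38, 65, 48]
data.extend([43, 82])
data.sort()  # [1, 3, 5, 6, 38, 43, 48, 64, 65, 82]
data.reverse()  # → [82, 65, 64, 48, 43, 38, 6, 5, 3, 1]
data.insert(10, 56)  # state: [82, 65, 64, 48, 43, 38, 6, 5, 3, 1, 56]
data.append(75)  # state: [82, 65, 64, 48, 43, 38, 6, 5, 3, 1, 56, 75]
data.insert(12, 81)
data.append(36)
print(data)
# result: [82, 65, 64, 48, 43, 38, 6, 5, 3, 1, 56, 75, 81, 36]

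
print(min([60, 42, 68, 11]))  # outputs 11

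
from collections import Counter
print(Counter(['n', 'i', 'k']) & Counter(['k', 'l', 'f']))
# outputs Counter({'k': 1})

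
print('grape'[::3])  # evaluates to gp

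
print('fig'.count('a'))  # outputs 0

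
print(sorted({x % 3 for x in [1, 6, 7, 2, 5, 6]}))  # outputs [0, 1, 2]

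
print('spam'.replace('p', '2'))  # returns s2am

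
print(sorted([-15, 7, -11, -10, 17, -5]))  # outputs [-15, -11, -10, -5, 7, 17]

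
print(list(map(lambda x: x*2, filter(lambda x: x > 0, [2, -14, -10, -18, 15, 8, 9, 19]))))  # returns [4, 30, 16, 18, 38]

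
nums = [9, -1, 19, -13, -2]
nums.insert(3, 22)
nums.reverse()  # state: [-2, -13, 22, 19, -1, 9]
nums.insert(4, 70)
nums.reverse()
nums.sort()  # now [-13, -2, -1, 9, 19, 22, 70]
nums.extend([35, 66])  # [-13, -2, -1, 9, 19, 22, 70, 35, 66]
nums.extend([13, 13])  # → [-13, -2, -1, 9, 19, 22, 70, 35, 66, 13, 13]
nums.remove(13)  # [-13, -2, -1, 9, 19, 22, 70, 35, 66, 13]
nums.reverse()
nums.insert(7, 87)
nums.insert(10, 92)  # [13, 66, 35, 70, 22, 19, 9, 87, -1, -2, 92, -13]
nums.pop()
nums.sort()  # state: [-2, -1, 9, 13, 19, 22, 35, 66, 70, 87, 92]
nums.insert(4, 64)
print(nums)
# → [-2, -1, 9, 13, 64, 19, 22, 35, 66, 70, 87, 92]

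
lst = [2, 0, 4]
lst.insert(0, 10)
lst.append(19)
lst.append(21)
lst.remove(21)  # [10, 2, 0, 4, 19]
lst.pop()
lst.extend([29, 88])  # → [10, 2, 0, 4, 29, 88]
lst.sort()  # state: [0, 2, 4, 10, 29, 88]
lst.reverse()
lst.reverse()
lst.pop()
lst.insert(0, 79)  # [79, 0, 2, 4, 10, 29]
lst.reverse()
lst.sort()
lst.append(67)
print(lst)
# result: [0, 2, 4, 10, 29, 79, 67]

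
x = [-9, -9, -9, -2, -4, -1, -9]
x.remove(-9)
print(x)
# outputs [-9, -9, -2, -4, -1, -9]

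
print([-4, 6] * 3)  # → [-4, 6, -4, 6, -4, 6]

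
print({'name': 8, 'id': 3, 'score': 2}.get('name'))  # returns 8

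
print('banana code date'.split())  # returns ['banana', 'code', 'date']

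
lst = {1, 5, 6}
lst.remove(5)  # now {1, 6}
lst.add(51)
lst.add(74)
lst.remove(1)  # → {6, 51, 74}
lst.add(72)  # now {6, 51, 72, 74}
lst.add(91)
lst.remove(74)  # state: {6, 51, 72, 91}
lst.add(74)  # {6, 51, 72, 74, 91}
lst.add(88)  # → {6, 51, 72, 74, 88, 91}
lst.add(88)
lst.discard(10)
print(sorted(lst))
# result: [6, 51, 72, 74, 88, 91]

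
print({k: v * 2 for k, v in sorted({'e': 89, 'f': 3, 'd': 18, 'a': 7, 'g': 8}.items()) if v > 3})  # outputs {'a': 14, 'd': 36, 'e': 178, 'g': 16}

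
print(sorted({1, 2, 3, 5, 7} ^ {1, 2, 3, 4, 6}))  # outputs [4, 5, 6, 7]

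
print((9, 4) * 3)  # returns (9, 4, 9, 4, 9, 4)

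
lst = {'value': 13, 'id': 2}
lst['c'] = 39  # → {'value': 13, 'id': 2, 'c': 39}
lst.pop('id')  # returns 2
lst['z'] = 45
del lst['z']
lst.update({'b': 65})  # {'value': 13, 'c': 39, 'b': 65}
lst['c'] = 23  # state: {'value': 13, 'c': 23, 'b': 65}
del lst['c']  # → {'value': 13, 'b': 65}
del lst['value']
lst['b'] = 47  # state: {'b': 47}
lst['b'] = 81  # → {'b': 81}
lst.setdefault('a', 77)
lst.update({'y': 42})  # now {'b': 81, 'a': 77, 'y': 42}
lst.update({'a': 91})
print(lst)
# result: {'b': 81, 'a': 91, 'y': 42}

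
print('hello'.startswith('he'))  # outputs True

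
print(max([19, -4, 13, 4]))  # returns 19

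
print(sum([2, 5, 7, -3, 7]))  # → 18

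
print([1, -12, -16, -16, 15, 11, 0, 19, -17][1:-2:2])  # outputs [-12, -16, 11]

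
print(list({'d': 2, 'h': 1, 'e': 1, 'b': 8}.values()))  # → [2, 1, 1, 8]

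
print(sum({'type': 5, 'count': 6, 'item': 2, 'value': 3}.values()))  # 16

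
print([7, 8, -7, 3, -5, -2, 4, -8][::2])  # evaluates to [7, -7, -5, 4]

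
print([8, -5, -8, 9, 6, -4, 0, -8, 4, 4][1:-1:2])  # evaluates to [-5, 9, -4, -8]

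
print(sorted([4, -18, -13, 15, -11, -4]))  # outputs [-18, -13, -11, -4, 4, 15]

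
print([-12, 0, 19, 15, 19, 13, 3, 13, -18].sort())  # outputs None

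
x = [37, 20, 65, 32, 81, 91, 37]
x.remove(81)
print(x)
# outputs [37, 20, 65, 32, 91, 37]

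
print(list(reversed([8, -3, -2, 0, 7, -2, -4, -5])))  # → [-5, -4, -2, 7, 0, -2, -3, 8]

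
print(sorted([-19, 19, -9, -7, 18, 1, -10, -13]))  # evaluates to [-19, -13, -10, -9, -7, 1, 18, 19]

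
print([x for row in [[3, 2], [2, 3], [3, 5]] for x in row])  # [3, 2, 2, 3, 3, 5]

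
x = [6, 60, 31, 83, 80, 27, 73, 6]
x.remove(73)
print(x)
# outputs [6, 60, 31, 83, 80, 27, 6]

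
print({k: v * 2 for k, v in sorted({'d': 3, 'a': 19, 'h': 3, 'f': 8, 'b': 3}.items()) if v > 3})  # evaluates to {'a': 38, 'f': 16}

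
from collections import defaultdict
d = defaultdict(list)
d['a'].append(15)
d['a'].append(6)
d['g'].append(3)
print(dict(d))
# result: {'a': [15, 6], 'g': [3]}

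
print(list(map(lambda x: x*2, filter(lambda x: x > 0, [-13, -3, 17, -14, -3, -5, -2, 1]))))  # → [34, 2]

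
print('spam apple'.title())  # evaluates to Spam Apple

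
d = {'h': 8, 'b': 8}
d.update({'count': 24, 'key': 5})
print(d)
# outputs {'h': 8, 'b': 8, 'count': 24, 'key': 5}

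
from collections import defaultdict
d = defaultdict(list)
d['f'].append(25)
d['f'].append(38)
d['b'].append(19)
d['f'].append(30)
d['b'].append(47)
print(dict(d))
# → {'f': [25, 38, 30], 'b': [19, 47]}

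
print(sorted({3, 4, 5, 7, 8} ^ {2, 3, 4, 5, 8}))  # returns [2, 7]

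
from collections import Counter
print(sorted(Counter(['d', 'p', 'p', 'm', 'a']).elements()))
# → ['a', 'd', 'm', 'p', 'p']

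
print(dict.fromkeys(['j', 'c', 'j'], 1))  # {'j': 1, 'c': 1}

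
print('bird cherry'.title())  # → Bird Cherry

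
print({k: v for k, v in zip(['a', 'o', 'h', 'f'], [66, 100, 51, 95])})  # {'a': 66, 'o': 100, 'h': 51, 'f': 95}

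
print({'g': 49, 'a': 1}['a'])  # 1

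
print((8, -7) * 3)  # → (8, -7, 8, -7, 8, -7)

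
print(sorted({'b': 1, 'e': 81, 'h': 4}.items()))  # [('b', 1), ('e', 81), ('h', 4)]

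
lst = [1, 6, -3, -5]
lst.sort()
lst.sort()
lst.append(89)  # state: [-5, -3, 1, 6, 89]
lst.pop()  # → 89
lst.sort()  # [-5, -3, 1, 6]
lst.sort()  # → [-5, -3, 1, 6]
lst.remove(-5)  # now [-3, 1, 6]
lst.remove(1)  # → [-3, 6]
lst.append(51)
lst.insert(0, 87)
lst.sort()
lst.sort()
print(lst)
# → [-3, 6, 51, 87]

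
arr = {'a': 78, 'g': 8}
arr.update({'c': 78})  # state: {'a': 78, 'g': 8, 'c': 78}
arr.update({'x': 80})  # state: {'a': 78, 'g': 8, 'c': 78, 'x': 80}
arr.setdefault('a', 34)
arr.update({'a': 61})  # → {'a': 61, 'g': 8, 'c': 78, 'x': 80}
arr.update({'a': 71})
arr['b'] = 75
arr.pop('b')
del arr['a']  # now {'g': 8, 'c': 78, 'x': 80}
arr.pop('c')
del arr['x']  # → {'g': 8}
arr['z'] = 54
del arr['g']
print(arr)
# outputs {'z': 54}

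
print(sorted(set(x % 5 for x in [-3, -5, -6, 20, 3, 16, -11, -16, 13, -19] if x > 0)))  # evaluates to [0, 1, 3]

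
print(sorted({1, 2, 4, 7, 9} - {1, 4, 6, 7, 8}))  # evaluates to [2, 9]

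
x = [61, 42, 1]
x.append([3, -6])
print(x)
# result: [61, 42, 1, [3, -6]]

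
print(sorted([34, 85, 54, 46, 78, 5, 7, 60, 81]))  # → [5, 7, 34, 46, 54, 60, 78, 81, 85]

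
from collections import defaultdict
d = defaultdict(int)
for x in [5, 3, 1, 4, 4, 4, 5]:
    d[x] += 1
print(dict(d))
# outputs {5: 2, 3: 1, 1: 1, 4: 3}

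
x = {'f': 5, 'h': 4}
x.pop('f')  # 5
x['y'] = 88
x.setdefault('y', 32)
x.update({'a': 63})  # {'h': 4, 'y': 88, 'a': 63}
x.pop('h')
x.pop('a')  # 63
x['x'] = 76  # {'y': 88, 'x': 76}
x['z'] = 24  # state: {'y': 88, 'x': 76, 'z': 24}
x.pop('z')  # 24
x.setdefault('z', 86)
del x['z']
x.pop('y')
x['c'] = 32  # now {'x': 76, 'c': 32}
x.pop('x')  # 76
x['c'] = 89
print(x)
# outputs {'c': 89}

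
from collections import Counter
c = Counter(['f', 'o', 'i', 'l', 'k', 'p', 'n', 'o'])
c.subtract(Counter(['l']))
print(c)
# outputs Counter({'o': 2, 'f': 1, 'i': 1, 'k': 1, 'p': 1, 'n': 1, 'l': 0})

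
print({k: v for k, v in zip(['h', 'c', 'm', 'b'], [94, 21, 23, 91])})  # {'h': 94, 'c': 21, 'm': 23, 'b': 91}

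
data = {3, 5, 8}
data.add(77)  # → {3, 5, 8, 77}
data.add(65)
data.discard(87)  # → {3, 5, 8, 65, 77}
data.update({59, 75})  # {3, 5, 8, 59, 65, 75, 77}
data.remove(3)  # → {5, 8, 59, 65, 75, 77}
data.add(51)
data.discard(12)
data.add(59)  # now {5, 8, 51, 59, 65, 75, 77}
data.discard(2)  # {5, 8, 51, 59, 65, 75, 77}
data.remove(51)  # {5, 8, 59, 65, 75, 77}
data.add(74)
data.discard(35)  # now {5, 8, 59, 65, 74, 75, 77}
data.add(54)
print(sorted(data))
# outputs [5, 8, 54, 59, 65, 74, 75, 77]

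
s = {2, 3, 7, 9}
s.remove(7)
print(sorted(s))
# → [2, 3, 9]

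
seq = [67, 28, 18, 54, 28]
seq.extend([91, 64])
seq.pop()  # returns 64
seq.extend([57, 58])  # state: [67, 28, 18, 54, 28, 91, 57, 58]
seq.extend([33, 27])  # [67, 28, 18, 54, 28, 91, 57, 58, 33, 27]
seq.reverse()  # [27, 33, 58, 57, 91, 28, 54, 18, 28, 67]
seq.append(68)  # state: [27, 33, 58, 57, 91, 28, 54, 18, 28, 67, 68]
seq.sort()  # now [18, 27, 28, 28, 33, 54, 57, 58, 67, 68, 91]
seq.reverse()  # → [91, 68, 67, 58, 57, 54, 33, 28, 28, 27, 18]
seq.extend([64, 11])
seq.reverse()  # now [11, 64, 18, 27, 28, 28, 33, 54, 57, 58, 67, 68, 91]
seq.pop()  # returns 91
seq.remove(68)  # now [11, 64, 18, 27, 28, 28, 33, 54, 57, 58, 67]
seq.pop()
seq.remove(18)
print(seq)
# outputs [11, 64, 27, 28, 28, 33, 54, 57, 58]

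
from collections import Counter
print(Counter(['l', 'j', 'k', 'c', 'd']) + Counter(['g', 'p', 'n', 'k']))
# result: Counter({'k': 2, 'l': 1, 'j': 1, 'c': 1, 'd': 1, 'g': 1, 'p': 1, 'n': 1})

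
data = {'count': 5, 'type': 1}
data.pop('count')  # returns 5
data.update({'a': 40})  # {'type': 1, 'a': 40}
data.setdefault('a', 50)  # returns 40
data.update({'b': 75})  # {'type': 1, 'a': 40, 'b': 75}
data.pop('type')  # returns 1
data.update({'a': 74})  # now {'a': 74, 'b': 75}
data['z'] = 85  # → {'a': 74, 'b': 75, 'z': 85}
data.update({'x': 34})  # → {'a': 74, 'b': 75, 'z': 85, 'x': 34}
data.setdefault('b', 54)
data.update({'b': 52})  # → {'a': 74, 'b': 52, 'z': 85, 'x': 34}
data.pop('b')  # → 52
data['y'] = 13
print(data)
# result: {'a': 74, 'z': 85, 'x': 34, 'y': 13}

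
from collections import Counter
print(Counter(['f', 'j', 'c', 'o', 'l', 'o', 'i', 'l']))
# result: Counter({'o': 2, 'l': 2, 'f': 1, 'j': 1, 'c': 1, 'i': 1})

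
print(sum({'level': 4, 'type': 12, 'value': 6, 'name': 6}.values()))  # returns 28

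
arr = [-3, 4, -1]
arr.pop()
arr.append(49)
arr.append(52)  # [-3, 4, 49, 52]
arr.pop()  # 52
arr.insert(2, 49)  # [-3, 4, 49, 49]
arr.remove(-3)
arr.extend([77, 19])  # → [4, 49, 49, 77, 19]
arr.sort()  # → [4, 19, 49, 49, 77]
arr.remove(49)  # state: [4, 19, 49, 77]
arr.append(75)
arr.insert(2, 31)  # [4, 19, 31, 49, 77, 75]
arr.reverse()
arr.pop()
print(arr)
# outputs [75, 77, 49, 31, 19]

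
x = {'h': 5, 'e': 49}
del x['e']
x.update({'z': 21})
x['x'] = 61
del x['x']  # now {'h': 5, 'z': 21}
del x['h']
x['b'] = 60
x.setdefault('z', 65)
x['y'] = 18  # {'z': 21, 'b': 60, 'y': 18}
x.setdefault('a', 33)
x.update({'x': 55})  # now {'z': 21, 'b': 60, 'y': 18, 'a': 33, 'x': 55}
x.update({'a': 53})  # {'z': 21, 'b': 60, 'y': 18, 'a': 53, 'x': 55}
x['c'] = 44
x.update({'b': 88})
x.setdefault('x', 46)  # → 55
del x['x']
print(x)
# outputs {'z': 21, 'b': 88, 'y': 18, 'a': 53, 'c': 44}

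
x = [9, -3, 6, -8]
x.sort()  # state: [-8, -3, 6, 9]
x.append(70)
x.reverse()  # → [70, 9, 6, -3, -8]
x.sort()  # [-8, -3, 6, 9, 70]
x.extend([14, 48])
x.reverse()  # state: [48, 14, 70, 9, 6, -3, -8]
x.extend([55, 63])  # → [48, 14, 70, 9, 6, -3, -8, 55, 63]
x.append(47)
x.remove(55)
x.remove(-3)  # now [48, 14, 70, 9, 6, -8, 63, 47]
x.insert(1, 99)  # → [48, 99, 14, 70, 9, 6, -8, 63, 47]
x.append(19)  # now [48, 99, 14, 70, 9, 6, -8, 63, 47, 19]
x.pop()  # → 19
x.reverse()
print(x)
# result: [47, 63, -8, 6, 9, 70, 14, 99, 48]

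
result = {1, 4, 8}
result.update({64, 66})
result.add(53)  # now {1, 4, 8, 53, 64, 66}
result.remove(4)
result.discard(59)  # {1, 8, 53, 64, 66}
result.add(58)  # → {1, 8, 53, 58, 64, 66}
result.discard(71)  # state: {1, 8, 53, 58, 64, 66}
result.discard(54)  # {1, 8, 53, 58, 64, 66}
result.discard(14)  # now {1, 8, 53, 58, 64, 66}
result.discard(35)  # {1, 8, 53, 58, 64, 66}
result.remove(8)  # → {1, 53, 58, 64, 66}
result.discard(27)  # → {1, 53, 58, 64, 66}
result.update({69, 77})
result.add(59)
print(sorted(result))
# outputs [1, 53, 58, 59, 64, 66, 69, 77]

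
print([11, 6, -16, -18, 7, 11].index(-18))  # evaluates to 3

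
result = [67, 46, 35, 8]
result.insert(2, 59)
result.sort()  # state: [8, 35, 46, 59, 67]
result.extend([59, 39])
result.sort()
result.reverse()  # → [67, 59, 59, 46, 39, 35, 8]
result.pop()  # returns 8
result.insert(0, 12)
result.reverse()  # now [35, 39, 46, 59, 59, 67, 12]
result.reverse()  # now [12, 67, 59, 59, 46, 39, 35]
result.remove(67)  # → [12, 59, 59, 46, 39, 35]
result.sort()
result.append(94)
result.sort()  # [12, 35, 39, 46, 59, 59, 94]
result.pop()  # 94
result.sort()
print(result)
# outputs [12, 35, 39, 46, 59, 59]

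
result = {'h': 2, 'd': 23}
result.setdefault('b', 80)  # 80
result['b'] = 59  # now {'h': 2, 'd': 23, 'b': 59}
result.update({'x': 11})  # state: {'h': 2, 'd': 23, 'b': 59, 'x': 11}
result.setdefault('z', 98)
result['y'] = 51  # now {'h': 2, 'd': 23, 'b': 59, 'x': 11, 'z': 98, 'y': 51}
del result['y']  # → {'h': 2, 'd': 23, 'b': 59, 'x': 11, 'z': 98}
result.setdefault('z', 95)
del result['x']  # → {'h': 2, 'd': 23, 'b': 59, 'z': 98}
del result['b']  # {'h': 2, 'd': 23, 'z': 98}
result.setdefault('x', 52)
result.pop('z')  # 98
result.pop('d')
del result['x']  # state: {'h': 2}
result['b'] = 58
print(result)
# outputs {'h': 2, 'b': 58}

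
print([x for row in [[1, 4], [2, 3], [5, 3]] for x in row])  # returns [1, 4, 2, 3, 5, 3]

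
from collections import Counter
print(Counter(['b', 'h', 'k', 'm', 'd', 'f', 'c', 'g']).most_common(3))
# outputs [('b', 1), ('h', 1), ('k', 1)]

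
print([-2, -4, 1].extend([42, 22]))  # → None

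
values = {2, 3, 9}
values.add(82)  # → {2, 3, 9, 82}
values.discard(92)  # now {2, 3, 9, 82}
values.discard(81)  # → {2, 3, 9, 82}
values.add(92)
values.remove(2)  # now {3, 9, 82, 92}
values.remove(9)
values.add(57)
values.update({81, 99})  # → {3, 57, 81, 82, 92, 99}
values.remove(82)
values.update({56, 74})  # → {3, 56, 57, 74, 81, 92, 99}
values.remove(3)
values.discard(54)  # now {56, 57, 74, 81, 92, 99}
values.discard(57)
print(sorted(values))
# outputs [56, 74, 81, 92, 99]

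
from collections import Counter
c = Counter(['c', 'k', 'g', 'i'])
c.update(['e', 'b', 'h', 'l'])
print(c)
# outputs Counter({'c': 1, 'k': 1, 'g': 1, 'i': 1, 'e': 1, 'b': 1, 'h': 1, 'l': 1})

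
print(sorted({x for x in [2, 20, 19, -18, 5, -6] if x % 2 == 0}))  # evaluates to [-18, -6, 2, 20]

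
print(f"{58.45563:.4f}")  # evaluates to 58.4556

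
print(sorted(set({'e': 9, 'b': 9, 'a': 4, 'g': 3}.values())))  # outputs [3, 4, 9]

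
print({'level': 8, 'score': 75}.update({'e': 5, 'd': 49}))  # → None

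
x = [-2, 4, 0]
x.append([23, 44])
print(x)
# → [-2, 4, 0, [23, 44]]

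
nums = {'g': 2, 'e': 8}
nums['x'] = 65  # {'g': 2, 'e': 8, 'x': 65}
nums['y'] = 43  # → {'g': 2, 'e': 8, 'x': 65, 'y': 43}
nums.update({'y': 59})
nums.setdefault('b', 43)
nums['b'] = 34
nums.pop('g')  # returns 2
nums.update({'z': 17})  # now {'e': 8, 'x': 65, 'y': 59, 'b': 34, 'z': 17}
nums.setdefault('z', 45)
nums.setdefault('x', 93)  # 65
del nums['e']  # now {'x': 65, 'y': 59, 'b': 34, 'z': 17}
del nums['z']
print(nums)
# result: {'x': 65, 'y': 59, 'b': 34}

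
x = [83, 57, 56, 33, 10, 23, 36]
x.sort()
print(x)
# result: [10, 23, 33, 36, 56, 57, 83]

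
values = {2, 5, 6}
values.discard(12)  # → {2, 5, 6}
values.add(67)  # {2, 5, 6, 67}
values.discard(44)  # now {2, 5, 6, 67}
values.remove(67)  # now {2, 5, 6}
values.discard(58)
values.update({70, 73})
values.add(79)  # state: {2, 5, 6, 70, 73, 79}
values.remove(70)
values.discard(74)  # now {2, 5, 6, 73, 79}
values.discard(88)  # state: {2, 5, 6, 73, 79}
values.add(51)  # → {2, 5, 6, 51, 73, 79}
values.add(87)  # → {2, 5, 6, 51, 73, 79, 87}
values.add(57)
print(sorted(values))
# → [2, 5, 6, 51, 57, 73, 79, 87]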